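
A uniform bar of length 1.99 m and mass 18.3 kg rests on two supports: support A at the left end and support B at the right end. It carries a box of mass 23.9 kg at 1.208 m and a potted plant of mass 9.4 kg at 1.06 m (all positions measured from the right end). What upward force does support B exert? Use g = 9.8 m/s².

Take moments about support A.
Beam weight: 18.3 × 9.8 = 179.3 N down at 0.995 m → arm 0.995 m, τ = 179.3 × 0.995 = 178.4 N·m clockwise.
Box: 23.9 × 9.8 = 234.2 N down at 1.208 m → arm 0.782 m, τ = 234.2 × 0.782 = 183.1 N·m clockwise.
Potted plant: 9.4 × 9.8 = 92.12 N down at 1.06 m → arm 0.93 m, τ = 92.12 × 0.93 = 85.67 N·m clockwise.
Net load moment about support A = 447.2 N·m clockwise.
Reaction R at support B is upward at 0 m, arm 1.99 m → moment R × 1.99 counterclockwise.
Setting net torque to zero: R × 1.99 = 447.2 → R = 225 N.

R_B ≈ 225 N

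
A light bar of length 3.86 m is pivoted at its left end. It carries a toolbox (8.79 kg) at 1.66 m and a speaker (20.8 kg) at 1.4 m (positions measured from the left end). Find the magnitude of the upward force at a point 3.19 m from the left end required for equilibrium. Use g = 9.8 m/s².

F ≈ 134 N

Take moments about the left end.
Toolbox: 8.79 × 9.8 = 86.14 N down at 1.66 m → arm 1.66 m, τ = 86.14 × 1.66 = 143 N·m clockwise.
Speaker: 20.8 × 9.8 = 203.8 N down at 1.4 m → arm 1.4 m, τ = 203.8 × 1.4 = 285.3 N·m clockwise.
Net moment of the loads = 428.3 N·m clockwise.
The upward force F acts at a point 3.19 m from the left end, arm 3.19 m, giving F × 3.19 counterclockwise.
Setting net torque to zero: F × 3.19 = 428.3 → F = 428.3 / 3.19 = 134 N.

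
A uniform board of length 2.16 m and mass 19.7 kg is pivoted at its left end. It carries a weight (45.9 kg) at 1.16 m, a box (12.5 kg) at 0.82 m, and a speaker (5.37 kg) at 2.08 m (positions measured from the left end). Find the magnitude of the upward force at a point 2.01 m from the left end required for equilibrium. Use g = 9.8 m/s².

F ≈ 468 N

Sum moments about the left end (the unknown pivot reaction has zero arm there).
Beam weight: 19.7 × 9.8 = 193.1 N down at 1.08 m → arm 1.08 m, τ = 193.1 × 1.08 = 208.5 N·m clockwise.
Weight: 45.9 × 9.8 = 449.8 N down at 1.16 m → arm 1.16 m, τ = 449.8 × 1.16 = 521.8 N·m clockwise.
Box: 12.5 × 9.8 = 122.5 N down at 0.82 m → arm 0.82 m, τ = 122.5 × 0.82 = 100.4 N·m clockwise.
Speaker: 5.37 × 9.8 = 52.63 N down at 2.08 m → arm 2.08 m, τ = 52.63 × 2.08 = 109.5 N·m clockwise.
Net moment of the loads = 940.2 N·m clockwise.
The upward force F acts at a point 2.01 m from the left end, arm 2.01 m, giving F × 2.01 counterclockwise.
Balancing moments: F × 2.01 = 940.2, giving F = 940.2 / 2.01 = 468 N.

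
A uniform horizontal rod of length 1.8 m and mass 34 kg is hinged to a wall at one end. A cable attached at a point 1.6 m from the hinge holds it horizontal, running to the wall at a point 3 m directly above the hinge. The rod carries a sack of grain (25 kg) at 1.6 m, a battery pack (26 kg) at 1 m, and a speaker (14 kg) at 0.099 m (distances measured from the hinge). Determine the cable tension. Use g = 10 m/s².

Choose the hinge as the axis so the unknown hinge reaction has zero arm there.
Beam weight: 34 × 10 = 340 N down at 0.9 m → arm 0.9 m, τ = 340 × 0.9 = 306 N·m clockwise.
Sack of grain: 25 × 10 = 250 N down at 1.6 m → arm 1.6 m, τ = 250 × 1.6 = 400 N·m clockwise.
Battery pack: 26 × 10 = 260 N down at 1 m → arm 1 m, τ = 260 × 1 = 260 N·m clockwise.
Speaker: 14 × 10 = 140 N down at 0.099 m → arm 0.099 m, τ = 140 × 0.099 = 13.86 N·m clockwise.
Total clockwise load moment = 979.9 N·m.
The cable tension T acts at 1.6 m; only its component perpendicular to the rod, T sinθ, produces torque. sinθ = h/√(h²+d²) = 3/√(3²+1.6²) = 0.8824.
For rotational equilibrium, T × 1.6 × 0.8824 = 979.9, so T = 979.9 / 1.412 = 694 N.

T ≈ 694 N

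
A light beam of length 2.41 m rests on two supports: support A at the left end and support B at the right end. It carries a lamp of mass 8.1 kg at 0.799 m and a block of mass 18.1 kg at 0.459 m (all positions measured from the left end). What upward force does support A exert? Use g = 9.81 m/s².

Choose support B as the axis so its reaction then has zero moment arm.
Lamp: 8.1 × 9.81 = 79.46 N down at 0.799 m → arm 1.611 m, τ = 79.46 × 1.611 = 128 N·m counterclockwise.
Block: 18.1 × 9.81 = 177.6 N down at 0.459 m → arm 1.951 m, τ = 177.6 × 1.951 = 346.5 N·m counterclockwise.
Net load moment about support B = 474.5 N·m counterclockwise.
Reaction R at support A is upward at 0 m, arm 2.41 m → moment R × 2.41 clockwise.
Setting net torque to zero: R × 2.41 = 474.5 → R = 197 N.

R_A ≈ 197 N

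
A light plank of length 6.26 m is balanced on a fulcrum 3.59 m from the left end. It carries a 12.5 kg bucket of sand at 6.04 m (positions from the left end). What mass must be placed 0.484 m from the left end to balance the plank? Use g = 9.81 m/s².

m ≈ 9.86 kg

Choose the fulcrum (at 3.59 m from the left end) as the axis so the support reaction has zero arm there.
Bucket of sand: 12.5 × 9.81 = 122.6 N down at 6.04 m → arm 2.45 m, τ = 122.6 × 2.45 = 300.4 N·m clockwise.
Net moment of known loads = 300.4 N·m clockwise.
An unknown mass m at 0.484 m has arm 3.106 m; its moment is m·g·3.106 counterclockwise.
Στ = 0 ⇒ m × 9.81 × 3.106 = 300.4 ⇒ m = 300.4 / (9.81 × 3.106) = 9.86 kg.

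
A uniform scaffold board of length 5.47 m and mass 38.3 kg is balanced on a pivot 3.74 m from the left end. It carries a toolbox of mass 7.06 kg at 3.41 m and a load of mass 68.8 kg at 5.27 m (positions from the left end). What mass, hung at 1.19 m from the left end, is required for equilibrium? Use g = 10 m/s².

Taking torques about the pivot (at 3.74 m from the left end):
Beam weight: 38.3 × 10 = 383 N down at 2.735 m → arm 1.005 m, τ = 383 × 1.005 = 384.9 N·m counterclockwise.
Toolbox: 7.06 × 10 = 70.6 N down at 3.41 m → arm 0.33 m, τ = 70.6 × 0.33 = 23.3 N·m counterclockwise.
Load: 68.8 × 10 = 688 N down at 5.27 m → arm 1.53 m, τ = 688 × 1.53 = 1053 N·m clockwise.
Net moment of known loads = 644.8 N·m clockwise.
An unknown mass m at 1.19 m has arm 2.55 m; its moment is m·g·2.55 counterclockwise.
For rotational equilibrium, m × 10 × 2.55 = 644.8, so m = 644.8 / (10 × 2.55) = 25.3 kg.

m ≈ 25.3 kg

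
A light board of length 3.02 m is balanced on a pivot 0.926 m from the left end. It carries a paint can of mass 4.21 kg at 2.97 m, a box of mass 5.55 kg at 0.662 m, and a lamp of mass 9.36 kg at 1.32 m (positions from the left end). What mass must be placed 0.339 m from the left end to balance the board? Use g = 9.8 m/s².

m ≈ 18.4 kg

Taking torques about the pivot (at 0.926 m from the left end):
Paint can: 4.21 × 9.8 = 41.26 N down at 2.97 m → arm 2.044 m, τ = 41.26 × 2.044 = 84.34 N·m clockwise.
Box: 5.55 × 9.8 = 54.39 N down at 0.662 m → arm 0.264 m, τ = 54.39 × 0.264 = 14.36 N·m counterclockwise.
Lamp: 9.36 × 9.8 = 91.73 N down at 1.32 m → arm 0.394 m, τ = 91.73 × 0.394 = 36.14 N·m clockwise.
Net moment of known loads = 106.1 N·m clockwise.
An unknown mass m at 0.339 m has arm 0.587 m; its moment is m·g·0.587 counterclockwise.
Setting net torque to zero: m × 9.8 × 0.587 = 106.1 → m = 106.1 / (9.8 × 0.587) = 18.4 kg.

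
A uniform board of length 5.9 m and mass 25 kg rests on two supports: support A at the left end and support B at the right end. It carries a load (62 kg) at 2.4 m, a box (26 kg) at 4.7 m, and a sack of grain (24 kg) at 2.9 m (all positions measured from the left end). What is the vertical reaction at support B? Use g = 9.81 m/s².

About support A:
Beam weight: 25 × 9.81 = 245.2 N down at 2.95 m → arm 2.95 m, τ = 245.2 × 2.95 = 723.3 N·m clockwise.
Load: 62 × 9.81 = 608.2 N down at 2.4 m → arm 2.4 m, τ = 608.2 × 2.4 = 1460 N·m clockwise.
Box: 26 × 9.81 = 255.1 N down at 4.7 m → arm 4.7 m, τ = 255.1 × 4.7 = 1199 N·m clockwise.
Sack of grain: 24 × 9.81 = 235.4 N down at 2.9 m → arm 2.9 m, τ = 235.4 × 2.9 = 682.7 N·m clockwise.
Net load moment about support A = 4065 N·m clockwise.
Reaction R at support B is upward at 5.9 m, arm 5.9 m → moment R × 5.9 counterclockwise.
Στ = 0 ⇒ R × 5.9 = 4065 ⇒ R = 689 N.

R_B ≈ 689 N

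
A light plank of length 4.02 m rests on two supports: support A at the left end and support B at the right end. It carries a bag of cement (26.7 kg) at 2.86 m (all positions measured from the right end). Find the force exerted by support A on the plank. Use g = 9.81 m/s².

R_A ≈ 186 N

Take moments about support B.
Bag of cement: 26.7 × 9.81 = 261.9 N down at 2.86 m → arm 2.86 m, τ = 261.9 × 2.86 = 749 N·m counterclockwise.
Net load moment about support B = 749 N·m counterclockwise.
Reaction R at support A is upward at 4.02 m, arm 4.02 m → moment R × 4.02 clockwise.
Balancing moments: R × 4.02 = 749, giving R = 186 N.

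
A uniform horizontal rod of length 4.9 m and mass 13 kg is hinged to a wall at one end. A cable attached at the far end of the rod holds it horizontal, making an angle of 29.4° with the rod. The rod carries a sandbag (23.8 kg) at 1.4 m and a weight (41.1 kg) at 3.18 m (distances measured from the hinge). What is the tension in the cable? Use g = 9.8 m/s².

Sum moments about the hinge (the unknown hinge reaction has zero arm there).
Beam weight: 13 × 9.8 = 127.4 N down at 2.45 m → arm 2.45 m, τ = 127.4 × 2.45 = 312.1 N·m clockwise.
Sandbag: 23.8 × 9.8 = 233.2 N down at 1.4 m → arm 1.4 m, τ = 233.2 × 1.4 = 326.5 N·m clockwise.
Weight: 41.1 × 9.8 = 402.8 N down at 3.18 m → arm 3.18 m, τ = 402.8 × 3.18 = 1281 N·m clockwise.
Total clockwise load moment = 1920 N·m.
The cable tension T acts at 4.9 m; only its component perpendicular to the rod, T sinθ, produces torque. sin 29.4° = 0.4909.
Στ = 0 ⇒ T × 4.9 × 0.4909 = 1920 ⇒ T = 1920 / 2.405 = 798 N.

T ≈ 798 N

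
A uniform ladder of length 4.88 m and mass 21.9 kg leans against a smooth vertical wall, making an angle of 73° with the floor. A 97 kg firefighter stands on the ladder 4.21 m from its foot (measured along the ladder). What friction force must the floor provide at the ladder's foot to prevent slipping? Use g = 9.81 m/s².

f ≈ 284 N

About the foot of the ladder:
Ladder weight 21.9×9.81 = 214.8 N acts at 2.44 m along the ladder; its horizontal arm is 2.44·cos73° = 0.7134 m → τ = 153.2 N·m clockwise.
Firefighter: 97×9.81 = 951.6 N at 4.21 m → arm 1.231 m → τ = 1171 N·m clockwise.
Wall normal N acts horizontally at the top; its moment arm is the height L sinθ = 4.88·sin73° = 4.667 m, counterclockwise.
For rotational equilibrium, N × 4.667 = 1324, so N = 284 N.
ΣFx = 0: friction at the foot balances the wall's push, so f = N_wall = 284 N.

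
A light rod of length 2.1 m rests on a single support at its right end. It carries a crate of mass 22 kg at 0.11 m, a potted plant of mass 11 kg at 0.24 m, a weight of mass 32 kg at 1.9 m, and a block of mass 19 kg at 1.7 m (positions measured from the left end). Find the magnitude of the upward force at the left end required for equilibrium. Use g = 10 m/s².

Choose the right end as the axis so the unknown pivot reaction has zero arm there.
Crate: 22 × 10 = 220 N down at 0.11 m → arm 1.99 m, τ = 220 × 1.99 = 437.8 N·m counterclockwise.
Potted plant: 11 × 10 = 110 N down at 0.24 m → arm 1.86 m, τ = 110 × 1.86 = 204.6 N·m counterclockwise.
Weight: 32 × 10 = 320 N down at 1.9 m → arm 0.2 m, τ = 320 × 0.2 = 64 N·m counterclockwise.
Block: 19 × 10 = 190 N down at 1.7 m → arm 0.4 m, τ = 190 × 0.4 = 76 N·m counterclockwise.
Net moment of the loads = 782.4 N·m counterclockwise.
The upward force F acts at the left end, arm 2.1 m, giving F × 2.1 clockwise.
Balancing moments: F × 2.1 = 782.4, giving F = 782.4 / 2.1 = 373 N.

F ≈ 373 N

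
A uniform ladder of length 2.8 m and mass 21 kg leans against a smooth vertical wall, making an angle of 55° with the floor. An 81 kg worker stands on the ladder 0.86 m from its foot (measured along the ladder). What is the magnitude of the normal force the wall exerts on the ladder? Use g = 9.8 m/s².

N_wall ≈ 243 N

Taking torques about the foot of the ladder:
Ladder weight 21×9.8 = 205.8 N acts at 1.4 m along the ladder; its horizontal arm is 1.4·cos55° = 0.803 m → τ = 165.3 N·m clockwise.
Worker: 81×9.8 = 793.8 N at 0.86 m → arm 0.4933 m → τ = 391.6 N·m clockwise.
Wall normal N acts horizontally at the top; its moment arm is the height L sinθ = 2.8·sin55° = 2.294 m, counterclockwise.
Balancing moments: N × 2.294 = 556.9, giving N = 243 N.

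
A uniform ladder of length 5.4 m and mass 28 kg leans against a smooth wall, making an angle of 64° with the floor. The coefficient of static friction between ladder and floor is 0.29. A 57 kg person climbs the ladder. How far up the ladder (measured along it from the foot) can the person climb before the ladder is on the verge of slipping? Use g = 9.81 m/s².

d ≈ 3.46 m

Choose the foot of the ladder as the axis so the floor normal and friction both act there and drop out.
Ladder weight 28×9.81 = 274.7 N acts at 2.7 m along the ladder; its horizontal arm is 2.7·cos64° = 1.184 m → τ = 325.2 N·m clockwise.
Person weight 57×9.81 = 559.2 N at distance d → arm d·cos64° → τ = 559.2·d·0.4384 clockwise.
Wall normal N at the top has arm L sinθ = 4.853 m counterclockwise, so Στ = 0 gives N·4.853 = 325.2 + 245.2·d.
ΣFy = 0 ⇒ N_floor = 833.9 N, so the maximum friction is μ_s·N_floor = 0.29×833.9 = 241.8 N. ΣFx = 0 ⇒ N_wall = f, so at the slipping point N = 241.8 N.
Substituting: 241.8×4.853 = 325.2 + 245.2·d ⇒ d = (1173 − 325.2) / 245.2 = 3.46 m.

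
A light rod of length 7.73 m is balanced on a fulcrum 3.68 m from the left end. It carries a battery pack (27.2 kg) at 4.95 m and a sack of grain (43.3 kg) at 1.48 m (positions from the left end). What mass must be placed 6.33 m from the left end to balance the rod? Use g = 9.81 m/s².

m ≈ 22.9 kg

Sum moments about the fulcrum (at 3.68 m from the left end) (the support reaction has zero arm there).
Battery pack: 27.2 × 9.81 = 266.8 N down at 4.95 m → arm 1.27 m, τ = 266.8 × 1.27 = 338.8 N·m clockwise.
Sack of grain: 43.3 × 9.81 = 424.8 N down at 1.48 m → arm 2.2 m, τ = 424.8 × 2.2 = 934.6 N·m counterclockwise.
Net moment of known loads = 595.8 N·m counterclockwise.
An unknown mass m at 6.33 m has arm 2.65 m; its moment is m·g·2.65 clockwise.
Balancing moments: m × 9.81 × 2.65 = 595.8, giving m = 595.8 / (9.81 × 2.65) = 22.9 kg.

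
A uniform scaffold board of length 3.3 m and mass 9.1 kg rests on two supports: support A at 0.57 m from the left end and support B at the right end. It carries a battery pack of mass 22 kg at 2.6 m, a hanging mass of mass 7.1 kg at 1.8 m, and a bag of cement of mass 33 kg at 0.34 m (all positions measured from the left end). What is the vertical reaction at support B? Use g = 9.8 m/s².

R_B ≈ 200 N

Choose support A as the axis so its reaction then has zero moment arm.
Beam weight: 9.1 × 9.8 = 89.18 N down at 1.65 m → arm 1.08 m, τ = 89.18 × 1.08 = 96.31 N·m clockwise.
Battery pack: 22 × 9.8 = 215.6 N down at 2.6 m → arm 2.03 m, τ = 215.6 × 2.03 = 437.7 N·m clockwise.
Hanging mass: 7.1 × 9.8 = 69.58 N down at 1.8 m → arm 1.23 m, τ = 69.58 × 1.23 = 85.58 N·m clockwise.
Bag of cement: 33 × 9.8 = 323.4 N down at 0.34 m → arm 0.23 m, τ = 323.4 × 0.23 = 74.38 N·m counterclockwise.
Net load moment about support A = 545.2 N·m clockwise.
Reaction R at support B is upward at 3.3 m, arm 2.73 m → moment R × 2.73 counterclockwise.
Setting net torque to zero: R × 2.73 = 545.2 → R = 200 N.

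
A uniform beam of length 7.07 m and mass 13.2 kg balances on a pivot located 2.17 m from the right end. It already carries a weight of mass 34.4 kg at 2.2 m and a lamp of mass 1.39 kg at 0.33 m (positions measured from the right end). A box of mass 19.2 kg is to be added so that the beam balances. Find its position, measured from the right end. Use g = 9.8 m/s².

x ≈ 1.31 m from the right end

Take moments about the pivot (at 2.17 m from the right end).
Beam weight: 13.2 × 9.8 = 129.4 N down at 3.535 m → arm 1.365 m, τ = 129.4 × 1.365 = 176.6 N·m counterclockwise.
Weight: 34.4 × 9.8 = 337.1 N down at 2.2 m → arm 0.03 m, τ = 337.1 × 0.03 = 10.11 N·m counterclockwise.
Lamp: 1.39 × 9.8 = 13.62 N down at 0.33 m → arm 1.84 m, τ = 13.62 × 1.84 = 25.06 N·m clockwise.
Net moment of existing loads = 161.6 N·m counterclockwise.
The box weighs 19.2 × 9.8 = 188.2 N and must supply an equal clockwise moment, so its lever arm about the pivot is 161.6 / 188.2 = 0.859 m.
That puts it at 2.17 − 0.859 = 1.31 m from the right end.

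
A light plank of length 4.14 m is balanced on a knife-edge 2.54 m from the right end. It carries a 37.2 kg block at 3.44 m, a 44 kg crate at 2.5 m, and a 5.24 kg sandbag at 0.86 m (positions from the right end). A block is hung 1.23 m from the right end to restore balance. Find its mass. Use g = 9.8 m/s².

Sum moments about the knife-edge (at 2.54 m from the right end) (the support reaction has zero arm there).
Block: 37.2 × 9.8 = 364.6 N down at 3.44 m → arm 0.9 m, τ = 364.6 × 0.9 = 328.1 N·m counterclockwise.
Crate: 44 × 9.8 = 431.2 N down at 2.5 m → arm 0.04 m, τ = 431.2 × 0.04 = 17.25 N·m clockwise.
Sandbag: 5.24 × 9.8 = 51.35 N down at 0.86 m → arm 1.68 m, τ = 51.35 × 1.68 = 86.27 N·m clockwise.
Net moment of known loads = 224.6 N·m counterclockwise.
An unknown mass m at 1.23 m has arm 1.31 m; its moment is m·g·1.31 clockwise.
Balancing moments: m × 9.8 × 1.31 = 224.6, giving m = 224.6 / (9.8 × 1.31) = 17.5 kg.

m ≈ 17.5 kg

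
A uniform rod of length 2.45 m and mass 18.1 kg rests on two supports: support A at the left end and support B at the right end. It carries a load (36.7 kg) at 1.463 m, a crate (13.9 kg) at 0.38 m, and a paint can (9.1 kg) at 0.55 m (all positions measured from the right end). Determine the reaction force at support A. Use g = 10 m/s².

R_A ≈ 352 N

About support B:
Beam weight: 18.1 × 10 = 181 N down at 1.225 m → arm 1.225 m, τ = 181 × 1.225 = 221.7 N·m counterclockwise.
Load: 36.7 × 10 = 367 N down at 1.463 m → arm 1.463 m, τ = 367 × 1.463 = 536.9 N·m counterclockwise.
Crate: 13.9 × 10 = 139 N down at 0.38 m → arm 0.38 m, τ = 139 × 0.38 = 52.82 N·m counterclockwise.
Paint can: 9.1 × 10 = 91 N down at 0.55 m → arm 0.55 m, τ = 91 × 0.55 = 50.05 N·m counterclockwise.
Net load moment about support B = 861.5 N·m counterclockwise.
Reaction R at support A is upward at 2.45 m, arm 2.45 m → moment R × 2.45 clockwise.
For rotational equilibrium, R × 2.45 = 861.5, so R = 352 N.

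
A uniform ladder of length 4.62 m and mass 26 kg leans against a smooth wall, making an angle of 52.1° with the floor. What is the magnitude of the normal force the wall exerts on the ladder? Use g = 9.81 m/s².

N_wall ≈ 99.3 N

Taking torques about the foot of the ladder:
Ladder weight 26×9.81 = 255.1 N acts at 2.31 m along the ladder; its horizontal arm is 2.31·cos52.1° = 1.419 m → τ = 362 N·m clockwise.
Wall normal N acts horizontally at the top; its moment arm is the height L sinθ = 4.62·sin52.1° = 3.646 m, counterclockwise.
Setting net torque to zero: N × 3.646 = 362 → N = 99.3 N.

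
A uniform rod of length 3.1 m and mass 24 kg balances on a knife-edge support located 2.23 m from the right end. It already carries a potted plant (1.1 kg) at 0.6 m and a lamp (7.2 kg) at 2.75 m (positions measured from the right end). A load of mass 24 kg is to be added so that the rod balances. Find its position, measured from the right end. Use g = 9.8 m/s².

x ≈ 2.83 m from the right end

Taking torques about the knife-edge support (at 2.23 m from the right end):
Beam weight: 24 × 9.8 = 235.2 N down at 1.55 m → arm 0.68 m, τ = 235.2 × 0.68 = 159.9 N·m clockwise.
Potted plant: 1.1 × 9.8 = 10.78 N down at 0.6 m → arm 1.63 m, τ = 10.78 × 1.63 = 17.57 N·m clockwise.
Lamp: 7.2 × 9.8 = 70.56 N down at 2.75 m → arm 0.52 m, τ = 70.56 × 0.52 = 36.69 N·m counterclockwise.
Net moment of existing loads = 140.8 N·m clockwise.
The load weighs 24 × 9.8 = 235.2 N and must supply an equal counterclockwise moment, so its lever arm about the knife-edge support is 140.8 / 235.2 = 0.599 m.
That puts it at 2.23 + 0.599 = 2.83 m from the right end.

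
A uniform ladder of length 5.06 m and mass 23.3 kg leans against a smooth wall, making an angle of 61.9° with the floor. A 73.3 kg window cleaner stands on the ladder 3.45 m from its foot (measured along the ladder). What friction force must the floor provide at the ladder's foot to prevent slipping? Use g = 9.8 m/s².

f ≈ 322 N

Choose the foot of the ladder as the axis so the floor normal and friction both act there and drop out.
Ladder weight 23.3×9.8 = 228.3 N acts at 2.53 m along the ladder; its horizontal arm is 2.53·cos61.9° = 1.192 m → τ = 272.1 N·m clockwise.
Window cleaner: 73.3×9.8 = 718.3 N at 3.45 m → arm 1.625 m → τ = 1167 N·m clockwise.
Wall normal N acts horizontally at the top; its moment arm is the height L sinθ = 5.06·sin61.9° = 4.464 m, counterclockwise.
Balancing moments: N × 4.464 = 1439, giving N = 322 N.
ΣFx = 0: friction at the foot balances the wall's push, so f = N_wall = 322 N.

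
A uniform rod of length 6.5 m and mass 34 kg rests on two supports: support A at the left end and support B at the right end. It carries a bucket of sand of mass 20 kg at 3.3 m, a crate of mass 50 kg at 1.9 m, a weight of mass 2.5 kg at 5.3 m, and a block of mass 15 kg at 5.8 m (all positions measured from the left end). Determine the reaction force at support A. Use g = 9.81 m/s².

Take moments about support B.
Beam weight: 34 × 9.81 = 333.5 N down at 3.25 m → arm 3.25 m, τ = 333.5 × 3.25 = 1084 N·m counterclockwise.
Bucket of sand: 20 × 9.81 = 196.2 N down at 3.3 m → arm 3.2 m, τ = 196.2 × 3.2 = 627.8 N·m counterclockwise.
Crate: 50 × 9.81 = 490.5 N down at 1.9 m → arm 4.6 m, τ = 490.5 × 4.6 = 2256 N·m counterclockwise.
Weight: 2.5 × 9.81 = 24.53 N down at 5.3 m → arm 1.2 m, τ = 24.53 × 1.2 = 29.44 N·m counterclockwise.
Block: 15 × 9.81 = 147.2 N down at 5.8 m → arm 0.7 m, τ = 147.2 × 0.7 = 103 N·m counterclockwise.
Net load moment about support B = 4100 N·m counterclockwise.
Reaction R at support A is upward at 0 m, arm 6.5 m → moment R × 6.5 clockwise.
Στ = 0 ⇒ R × 6.5 = 4100 ⇒ R = 631 N.

R_A ≈ 631 N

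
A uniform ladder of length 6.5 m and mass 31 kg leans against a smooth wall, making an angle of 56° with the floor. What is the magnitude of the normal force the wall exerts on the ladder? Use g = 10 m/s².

Sum moments about the foot of the ladder (the floor normal and friction both act there and drop out).
Ladder weight 31×10 = 310 N acts at 3.25 m along the ladder; its horizontal arm is 3.25·cos56° = 1.817 m → τ = 563.3 N·m clockwise.
Wall normal N acts horizontally at the top; its moment arm is the height L sinθ = 6.5·sin56° = 5.389 m, counterclockwise.
For rotational equilibrium, N × 5.389 = 563.3, so N = 105 N.

N_wall ≈ 105 N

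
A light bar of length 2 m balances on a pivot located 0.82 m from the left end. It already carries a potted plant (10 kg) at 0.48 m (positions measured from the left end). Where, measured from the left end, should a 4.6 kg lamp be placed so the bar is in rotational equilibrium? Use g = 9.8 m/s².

x ≈ 1.56 m from the left end

Choose the pivot (at 0.82 m from the left end) as the axis so the support reaction has zero arm there.
Potted plant: 10 × 9.8 = 98 N down at 0.48 m → arm 0.34 m, τ = 98 × 0.34 = 33.32 N·m counterclockwise.
Net moment of existing loads = 33.32 N·m counterclockwise.
The lamp weighs 4.6 × 9.8 = 45.08 N and must supply an equal clockwise moment, so its lever arm about the pivot is 33.32 / 45.08 = 0.739 m.
That puts it at 0.82 + 0.739 = 1.56 m from the left end.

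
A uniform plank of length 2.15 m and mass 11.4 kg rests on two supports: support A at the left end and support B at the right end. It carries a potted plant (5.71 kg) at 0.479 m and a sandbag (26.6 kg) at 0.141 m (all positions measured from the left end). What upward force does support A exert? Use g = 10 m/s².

R_A ≈ 350 N

Taking torques about support B:
Beam weight: 11.4 × 10 = 114 N down at 1.075 m → arm 1.075 m, τ = 114 × 1.075 = 122.5 N·m counterclockwise.
Potted plant: 5.71 × 10 = 57.1 N down at 0.479 m → arm 1.671 m, τ = 57.1 × 1.671 = 95.41 N·m counterclockwise.
Sandbag: 26.6 × 10 = 266 N down at 0.141 m → arm 2.009 m, τ = 266 × 2.009 = 534.4 N·m counterclockwise.
Net load moment about support B = 752.3 N·m counterclockwise.
Reaction R at support A is upward at 0 m, arm 2.15 m → moment R × 2.15 clockwise.
Balancing moments: R × 2.15 = 752.3, giving R = 350 N.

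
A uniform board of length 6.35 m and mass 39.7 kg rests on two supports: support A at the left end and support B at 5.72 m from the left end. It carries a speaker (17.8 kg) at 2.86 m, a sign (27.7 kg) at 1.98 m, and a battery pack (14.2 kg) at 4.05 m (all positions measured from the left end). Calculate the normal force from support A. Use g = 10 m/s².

R_A ≈ 488 N

Choose support B as the axis so its reaction then has zero moment arm.
Beam weight: 39.7 × 10 = 397 N down at 3.175 m → arm 2.545 m, τ = 397 × 2.545 = 1010 N·m counterclockwise.
Speaker: 17.8 × 10 = 178 N down at 2.86 m → arm 2.86 m, τ = 178 × 2.86 = 509.1 N·m counterclockwise.
Sign: 27.7 × 10 = 277 N down at 1.98 m → arm 3.74 m, τ = 277 × 3.74 = 1036 N·m counterclockwise.
Battery pack: 14.2 × 10 = 142 N down at 4.05 m → arm 1.67 m, τ = 142 × 1.67 = 237.1 N·m counterclockwise.
Net load moment about support B = 2792 N·m counterclockwise.
Reaction R at support A is upward at 0 m, arm 5.72 m → moment R × 5.72 clockwise.
Στ = 0 ⇒ R × 5.72 = 2792 ⇒ R = 488 N.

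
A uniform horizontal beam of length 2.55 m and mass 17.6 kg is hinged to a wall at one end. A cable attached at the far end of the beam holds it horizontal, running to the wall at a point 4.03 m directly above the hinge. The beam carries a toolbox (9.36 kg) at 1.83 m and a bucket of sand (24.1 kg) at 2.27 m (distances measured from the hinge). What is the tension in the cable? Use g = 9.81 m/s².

Taking torques about the hinge:
Beam weight: 17.6 × 9.81 = 172.7 N down at 1.275 m → arm 1.275 m, τ = 172.7 × 1.275 = 220.2 N·m clockwise.
Toolbox: 9.36 × 9.81 = 91.82 N down at 1.83 m → arm 1.83 m, τ = 91.82 × 1.83 = 168 N·m clockwise.
Bucket of sand: 24.1 × 9.81 = 236.4 N down at 2.27 m → arm 2.27 m, τ = 236.4 × 2.27 = 536.6 N·m clockwise.
Total clockwise load moment = 924.8 N·m.
The cable tension T acts at 2.55 m; only its component perpendicular to the beam, T sinθ, produces torque. sinθ = h/√(h²+d²) = 4.03/√(4.03²+2.55²) = 0.845.
For rotational equilibrium, T × 2.55 × 0.845 = 924.8, so T = 924.8 / 2.155 = 429 N.

T ≈ 429 N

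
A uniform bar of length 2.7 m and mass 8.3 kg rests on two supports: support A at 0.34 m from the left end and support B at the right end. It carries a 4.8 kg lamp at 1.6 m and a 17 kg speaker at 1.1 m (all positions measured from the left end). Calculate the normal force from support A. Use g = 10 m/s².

R_A ≈ 185 N

Sum moments about support B (its reaction then has zero moment arm).
Beam weight: 8.3 × 10 = 83 N down at 1.35 m → arm 1.35 m, τ = 83 × 1.35 = 112.1 N·m counterclockwise.
Lamp: 4.8 × 10 = 48 N down at 1.6 m → arm 1.1 m, τ = 48 × 1.1 = 52.8 N·m counterclockwise.
Speaker: 17 × 10 = 170 N down at 1.1 m → arm 1.6 m, τ = 170 × 1.6 = 272 N·m counterclockwise.
Net load moment about support B = 436.9 N·m counterclockwise.
Reaction R at support A is upward at 0.34 m, arm 2.36 m → moment R × 2.36 clockwise.
Στ = 0 ⇒ R × 2.36 = 436.9 ⇒ R = 185 N.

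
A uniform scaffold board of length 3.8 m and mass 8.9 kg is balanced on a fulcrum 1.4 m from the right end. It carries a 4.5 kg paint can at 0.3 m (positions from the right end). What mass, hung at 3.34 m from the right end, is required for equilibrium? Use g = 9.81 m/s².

m ≈ 0.258 kg

About the fulcrum (at 1.4 m from the right end):
Beam weight: 8.9 × 9.81 = 87.31 N down at 1.9 m → arm 0.5 m, τ = 87.31 × 0.5 = 43.66 N·m counterclockwise.
Paint can: 4.5 × 9.81 = 44.15 N down at 0.3 m → arm 1.1 m, τ = 44.15 × 1.1 = 48.57 N·m clockwise.
Net moment of known loads = 4.91 N·m clockwise.
An unknown mass m at 3.34 m has arm 1.94 m; its moment is m·g·1.94 counterclockwise.
For rotational equilibrium, m × 9.81 × 1.94 = 4.91, so m = 4.91 / (9.81 × 1.94) = 0.258 kg.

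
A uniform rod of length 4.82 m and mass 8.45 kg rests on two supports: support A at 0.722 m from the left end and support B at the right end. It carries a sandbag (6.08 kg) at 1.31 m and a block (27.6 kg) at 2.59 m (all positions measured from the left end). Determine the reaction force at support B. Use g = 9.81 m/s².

R_B ≈ 166 N

Taking torques about support A:
Beam weight: 8.45 × 9.81 = 82.89 N down at 2.41 m → arm 1.688 m, τ = 82.89 × 1.688 = 139.9 N·m clockwise.
Sandbag: 6.08 × 9.81 = 59.64 N down at 1.31 m → arm 0.588 m, τ = 59.64 × 0.588 = 35.07 N·m clockwise.
Block: 27.6 × 9.81 = 270.8 N down at 2.59 m → arm 1.868 m, τ = 270.8 × 1.868 = 505.9 N·m clockwise.
Net load moment about support A = 680.9 N·m clockwise.
Reaction R at support B is upward at 4.82 m, arm 4.098 m → moment R × 4.098 counterclockwise.
Setting net torque to zero: R × 4.098 = 680.9 → R = 166 N.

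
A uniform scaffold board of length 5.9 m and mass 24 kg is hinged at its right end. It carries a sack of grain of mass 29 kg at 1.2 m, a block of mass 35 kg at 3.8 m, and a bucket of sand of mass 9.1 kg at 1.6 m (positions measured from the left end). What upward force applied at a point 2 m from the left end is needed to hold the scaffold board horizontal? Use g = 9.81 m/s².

F ≈ 804 N

About the right end:
Beam weight: 24 × 9.81 = 235.4 N down at 2.95 m → arm 2.95 m, τ = 235.4 × 2.95 = 694.4 N·m counterclockwise.
Sack of grain: 29 × 9.81 = 284.5 N down at 1.2 m → arm 4.7 m, τ = 284.5 × 4.7 = 1337 N·m counterclockwise.
Block: 35 × 9.81 = 343.4 N down at 3.8 m → arm 2.1 m, τ = 343.4 × 2.1 = 721.1 N·m counterclockwise.
Bucket of sand: 9.1 × 9.81 = 89.27 N down at 1.6 m → arm 4.3 m, τ = 89.27 × 4.3 = 383.9 N·m counterclockwise.
Net moment of the loads = 3136 N·m counterclockwise.
The upward force F acts at a point 2 m from the left end, arm 3.9 m, giving F × 3.9 clockwise.
Στ = 0 ⇒ F × 3.9 = 3136 ⇒ F = 3136 / 3.9 = 804 N.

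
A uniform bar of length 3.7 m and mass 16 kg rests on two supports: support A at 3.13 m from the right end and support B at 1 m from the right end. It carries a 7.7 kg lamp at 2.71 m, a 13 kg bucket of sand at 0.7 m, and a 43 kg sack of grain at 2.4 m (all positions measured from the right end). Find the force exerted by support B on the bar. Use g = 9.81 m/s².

R_B ≈ 399 N

Sum moments about support A (its reaction then has zero moment arm).
Beam weight: 16 × 9.81 = 157 N down at 1.85 m → arm 1.28 m, τ = 157 × 1.28 = 201 N·m clockwise.
Lamp: 7.7 × 9.81 = 75.54 N down at 2.71 m → arm 0.42 m, τ = 75.54 × 0.42 = 31.73 N·m clockwise.
Bucket of sand: 13 × 9.81 = 127.5 N down at 0.7 m → arm 2.43 m, τ = 127.5 × 2.43 = 309.8 N·m clockwise.
Sack of grain: 43 × 9.81 = 421.8 N down at 2.4 m → arm 0.73 m, τ = 421.8 × 0.73 = 307.9 N·m clockwise.
Net load moment about support A = 850.4 N·m clockwise.
Reaction R at support B is upward at 1 m, arm 2.13 m → moment R × 2.13 counterclockwise.
For rotational equilibrium, R × 2.13 = 850.4, so R = 399 N.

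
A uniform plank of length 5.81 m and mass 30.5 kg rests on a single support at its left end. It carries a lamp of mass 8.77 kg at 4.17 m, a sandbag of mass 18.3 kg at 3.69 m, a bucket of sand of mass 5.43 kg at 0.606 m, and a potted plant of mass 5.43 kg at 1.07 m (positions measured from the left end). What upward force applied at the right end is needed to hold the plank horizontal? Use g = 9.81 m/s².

F ≈ 341 N

About the left end:
Beam weight: 30.5 × 9.81 = 299.2 N down at 2.905 m → arm 2.905 m, τ = 299.2 × 2.905 = 869.2 N·m clockwise.
Lamp: 8.77 × 9.81 = 86.03 N down at 4.17 m → arm 4.17 m, τ = 86.03 × 4.17 = 358.7 N·m clockwise.
Sandbag: 18.3 × 9.81 = 179.5 N down at 3.69 m → arm 3.69 m, τ = 179.5 × 3.69 = 662.4 N·m clockwise.
Bucket of sand: 5.43 × 9.81 = 53.27 N down at 0.606 m → arm 0.606 m, τ = 53.27 × 0.606 = 32.28 N·m clockwise.
Potted plant: 5.43 × 9.81 = 53.27 N down at 1.07 m → arm 1.07 m, τ = 53.27 × 1.07 = 57 N·m clockwise.
Net moment of the loads = 1980 N·m clockwise.
The upward force F acts at the right end, arm 5.81 m, giving F × 5.81 counterclockwise.
Στ = 0 ⇒ F × 5.81 = 1980 ⇒ F = 1980 / 5.81 = 341 N.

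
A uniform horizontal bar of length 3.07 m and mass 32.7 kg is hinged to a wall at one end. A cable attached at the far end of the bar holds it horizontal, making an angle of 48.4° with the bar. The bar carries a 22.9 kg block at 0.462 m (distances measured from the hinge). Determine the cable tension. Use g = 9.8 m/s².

Taking torques about the hinge:
Beam weight: 32.7 × 9.8 = 320.5 N down at 1.535 m → arm 1.535 m, τ = 320.5 × 1.535 = 492 N·m clockwise.
Block: 22.9 × 9.8 = 224.4 N down at 0.462 m → arm 0.462 m, τ = 224.4 × 0.462 = 103.7 N·m clockwise.
Total clockwise load moment = 595.7 N·m.
The cable tension T acts at 3.07 m; only its component perpendicular to the bar, T sinθ, produces torque. sin 48.4° = 0.7478.
For rotational equilibrium, T × 3.07 × 0.7478 = 595.7, so T = 595.7 / 2.296 = 259 N.

T ≈ 259 N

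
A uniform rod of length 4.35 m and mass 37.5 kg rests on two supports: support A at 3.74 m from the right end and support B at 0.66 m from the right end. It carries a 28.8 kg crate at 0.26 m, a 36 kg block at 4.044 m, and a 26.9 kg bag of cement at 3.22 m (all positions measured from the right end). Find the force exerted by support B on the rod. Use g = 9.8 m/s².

R_B ≈ 515 N

Take moments about support A.
Beam weight: 37.5 × 9.8 = 367.5 N down at 2.175 m → arm 1.565 m, τ = 367.5 × 1.565 = 575.1 N·m clockwise.
Crate: 28.8 × 9.8 = 282.2 N down at 0.26 m → arm 3.48 m, τ = 282.2 × 3.48 = 982.1 N·m clockwise.
Block: 36 × 9.8 = 352.8 N down at 4.044 m → arm 0.304 m, τ = 352.8 × 0.304 = 107.3 N·m counterclockwise.
Bag of cement: 26.9 × 9.8 = 263.6 N down at 3.22 m → arm 0.52 m, τ = 263.6 × 0.52 = 137.1 N·m clockwise.
Net load moment about support A = 1587 N·m clockwise.
Reaction R at support B is upward at 0.66 m, arm 3.08 m → moment R × 3.08 counterclockwise.
Setting net torque to zero: R × 3.08 = 1587 → R = 515 N.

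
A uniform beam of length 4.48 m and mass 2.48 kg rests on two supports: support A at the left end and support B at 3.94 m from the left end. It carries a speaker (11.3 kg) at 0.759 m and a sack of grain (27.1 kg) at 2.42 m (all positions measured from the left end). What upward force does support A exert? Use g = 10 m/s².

Sum moments about support B (its reaction then has zero moment arm).
Beam weight: 2.48 × 10 = 24.8 N down at 2.24 m → arm 1.7 m, τ = 24.8 × 1.7 = 42.16 N·m counterclockwise.
Speaker: 11.3 × 10 = 113 N down at 0.759 m → arm 3.181 m, τ = 113 × 3.181 = 359.5 N·m counterclockwise.
Sack of grain: 27.1 × 10 = 271 N down at 2.42 m → arm 1.52 m, τ = 271 × 1.52 = 411.9 N·m counterclockwise.
Net load moment about support B = 813.6 N·m counterclockwise.
Reaction R at support A is upward at 0 m, arm 3.94 m → moment R × 3.94 clockwise.
For rotational equilibrium, R × 3.94 = 813.6, so R = 206 N.

R_A ≈ 206 N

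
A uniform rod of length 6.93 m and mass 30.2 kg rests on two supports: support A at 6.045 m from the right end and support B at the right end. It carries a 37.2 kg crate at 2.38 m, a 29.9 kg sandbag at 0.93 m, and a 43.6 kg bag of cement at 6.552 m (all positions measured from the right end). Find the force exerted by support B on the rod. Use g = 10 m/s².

R_B ≈ 571 N

Taking torques about support A:
Beam weight: 30.2 × 10 = 302 N down at 3.465 m → arm 2.58 m, τ = 302 × 2.58 = 779.2 N·m clockwise.
Crate: 37.2 × 10 = 372 N down at 2.38 m → arm 3.665 m, τ = 372 × 3.665 = 1363 N·m clockwise.
Sandbag: 29.9 × 10 = 299 N down at 0.93 m → arm 5.115 m, τ = 299 × 5.115 = 1529 N·m clockwise.
Bag of cement: 43.6 × 10 = 436 N down at 6.552 m → arm 0.507 m, τ = 436 × 0.507 = 221.1 N·m counterclockwise.
Net load moment about support A = 3450 N·m clockwise.
Reaction R at support B is upward at 0 m, arm 6.045 m → moment R × 6.045 counterclockwise.
Setting net torque to zero: R × 6.045 = 3450 → R = 571 N.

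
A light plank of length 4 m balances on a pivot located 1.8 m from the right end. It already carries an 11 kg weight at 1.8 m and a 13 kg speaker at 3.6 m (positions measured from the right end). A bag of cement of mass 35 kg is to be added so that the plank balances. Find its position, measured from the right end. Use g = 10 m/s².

x ≈ 1.13 m from the right end

Taking torques about the pivot (at 1.8 m from the right end):
Weight: acts at the pivot, moment arm 0 → no torque.
Speaker: 13 × 10 = 130 N down at 3.6 m → arm 1.8 m, τ = 130 × 1.8 = 234 N·m counterclockwise.
Net moment of existing loads = 234 N·m counterclockwise.
The bag of cement weighs 35 × 10 = 350 N and must supply an equal clockwise moment, so its lever arm about the pivot is 234 / 350 = 0.669 m.
That puts it at 1.8 − 0.669 = 1.13 m from the right end.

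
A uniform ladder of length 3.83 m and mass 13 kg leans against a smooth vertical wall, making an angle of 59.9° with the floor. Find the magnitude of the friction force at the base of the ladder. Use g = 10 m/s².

f ≈ 37.7 N

About the foot of the ladder:
Ladder weight 13×10 = 130 N acts at 1.915 m along the ladder; its horizontal arm is 1.915·cos59.9° = 0.9604 m → τ = 124.9 N·m clockwise.
Wall normal N acts horizontally at the top; its moment arm is the height L sinθ = 3.83·sin59.9° = 3.314 m, counterclockwise.
Στ = 0 ⇒ N × 3.314 = 124.9 ⇒ N = 37.7 N.
ΣFx = 0: friction at the foot balances the wall's push, so f = N_wall = 37.7 N.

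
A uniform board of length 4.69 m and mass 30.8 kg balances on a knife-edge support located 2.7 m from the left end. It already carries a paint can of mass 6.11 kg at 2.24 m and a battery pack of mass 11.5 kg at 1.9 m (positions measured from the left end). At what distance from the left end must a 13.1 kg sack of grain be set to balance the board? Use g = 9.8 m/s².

x ≈ 4.45 m from the left end

Sum moments about the knife-edge support (at 2.7 m from the left end) (the support reaction has zero arm there).
Beam weight: 30.8 × 9.8 = 301.8 N down at 2.345 m → arm 0.355 m, τ = 301.8 × 0.355 = 107.1 N·m counterclockwise.
Paint can: 6.11 × 9.8 = 59.88 N down at 2.24 m → arm 0.46 m, τ = 59.88 × 0.46 = 27.54 N·m counterclockwise.
Battery pack: 11.5 × 9.8 = 112.7 N down at 1.9 m → arm 0.8 m, τ = 112.7 × 0.8 = 90.16 N·m counterclockwise.
Net moment of existing loads = 224.8 N·m counterclockwise.
The sack of grain weighs 13.1 × 9.8 = 128.4 N and must supply an equal clockwise moment, so its lever arm about the knife-edge support is 224.8 / 128.4 = 1.75 m.
That puts it at 2.7 + 1.75 = 4.45 m from the left end.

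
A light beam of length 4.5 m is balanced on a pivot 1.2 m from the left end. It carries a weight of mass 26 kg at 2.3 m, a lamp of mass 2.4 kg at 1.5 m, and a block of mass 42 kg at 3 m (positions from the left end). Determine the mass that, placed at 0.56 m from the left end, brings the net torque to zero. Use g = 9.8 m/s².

Take moments about the pivot (at 1.2 m from the left end).
Weight: 26 × 9.8 = 254.8 N down at 2.3 m → arm 1.1 m, τ = 254.8 × 1.1 = 280.3 N·m clockwise.
Lamp: 2.4 × 9.8 = 23.52 N down at 1.5 m → arm 0.3 m, τ = 23.52 × 0.3 = 7.056 N·m clockwise.
Block: 42 × 9.8 = 411.6 N down at 3 m → arm 1.8 m, τ = 411.6 × 1.8 = 740.9 N·m clockwise.
Net moment of known loads = 1028 N·m clockwise.
An unknown mass m at 0.56 m has arm 0.64 m; its moment is m·g·0.64 counterclockwise.
For rotational equilibrium, m × 9.8 × 0.64 = 1028, so m = 1028 / (9.8 × 0.64) = 164 kg.

m ≈ 164 kg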